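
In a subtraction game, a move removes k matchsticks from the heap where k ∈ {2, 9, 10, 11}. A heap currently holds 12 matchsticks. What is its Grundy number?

Compute g(0), g(1), … for moves {2, 9, 10, 11}:
k:     0  1  2  3  4  5  6  7  8  9 10 11 12
g(k):  0  0  1  1  0  0  1  1  0  2  1  3  2
So g(12) = 2.

2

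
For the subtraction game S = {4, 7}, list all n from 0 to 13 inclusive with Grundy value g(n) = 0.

0, 1, 2, 3, 11, 12, 13

Grundy values for subtraction set {4, 7}:
k:     0  1  2  3  4  5  6  7  8  9 10 11 12 13
g(k):  0  0  0  0  1  1  1  1  2  2  2  0  0  0
The P-positions (g = 0) in 0..13 are 0, 1, 2, 3, 11, 12, 13.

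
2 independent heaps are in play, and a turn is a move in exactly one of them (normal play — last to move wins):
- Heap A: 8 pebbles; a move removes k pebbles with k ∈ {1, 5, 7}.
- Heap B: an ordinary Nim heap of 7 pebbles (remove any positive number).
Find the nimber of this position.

Build the Grundy sequence for heap A with g(k) = mex{g(k−s) : s ∈ {1, 5, 7}, s ≤ k}:
g(0) = mex{} = 0
g(1) = mex{0} = 1
g(2) = mex{1} = 0
g(3) = mex{0} = 1
g(4) = mex{1} = 0
g(5) = mex{0} = 1
g(6) = mex{1} = 0
g(7) = mex{0} = 1
g(8) = mex{1} = 0
So g(8) = 0.
Heap B is a plain Nim heap of size 7, so its Grundy value is 7.
The value of a disjunctive sum is the nim-sum of the parts.
Combined value = 0 XOR 7 = 7.

7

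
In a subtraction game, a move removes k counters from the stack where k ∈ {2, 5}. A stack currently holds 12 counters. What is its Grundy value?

Build the Grundy sequence with g(k) = mex{g(k−s) : s ∈ {2, 5}, s ≤ k}:
g(0) = mex{} = 0
g(1) = mex{} = 0
g(2) = mex{0} = 1
g(3) = mex{0} = 1
g(4) = mex{1} = 0
g(5) = mex{0,1} = 2
g(6) = mex{0} = 1
g(7) = mex{1,2} = 0
g(8) = mex{1} = 0
g(9) = mex{0} = 1
g(10) = mex{0,2} = 1
g(11) = mex{1} = 0
g(12) = mex{0,1} = 2
So g(12) = 2.

2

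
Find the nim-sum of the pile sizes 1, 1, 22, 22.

Compute the nim-sum pairwise:
1 XOR 1 = 0
0 XOR 22 = 22
22 XOR 22 = 0

0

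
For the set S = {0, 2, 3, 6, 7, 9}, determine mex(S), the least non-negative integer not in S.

0 is in the set but 1 is not, so the mex is 1.

1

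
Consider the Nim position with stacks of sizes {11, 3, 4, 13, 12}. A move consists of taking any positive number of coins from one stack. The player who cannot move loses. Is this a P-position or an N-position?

In binary:
  1011  (11)
  0011  (3)
  0100  (4)
  1101  (13)
  1100  (12)
  ----
  1101  (13)
The nim-sum is 13 ≠ 0, so this is an N-position: the player to move can win.

N-position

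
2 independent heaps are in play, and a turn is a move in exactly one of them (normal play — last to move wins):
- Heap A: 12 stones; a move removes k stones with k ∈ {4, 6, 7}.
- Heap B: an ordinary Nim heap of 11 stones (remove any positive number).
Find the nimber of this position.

11

For heap A, compute g(0), g(1), … with moves {4, 6, 7}:
k:     0  1  2  3  4  5  6  7  8  9 10 11 12
g(k):  0  0  0  0  1  1  1  1  2  2  2  0  0
So g(12) = 0.
Heap B is a plain Nim heap of size 11, so its Grundy value is 11.
By the Sprague-Grundy theorem, the Grundy value of a sum of independent games is the XOR of the component values.
Combined value = 0 XOR 11 = 11.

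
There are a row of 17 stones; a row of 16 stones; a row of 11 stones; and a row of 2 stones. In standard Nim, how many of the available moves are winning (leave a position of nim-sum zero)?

Write each in binary and XOR column by column:
  10001  (17)
  10000  (16)
  01011  (11)
  00010  (2)
  -----
  01000  (8)
The overall nim-sum is X = 8. A row of size p has a winning move iff p XOR X < p (reduce it to p XOR X).
  17: 17 XOR 8 = 25 ≥ 17 — no move.
  16: 16 XOR 8 = 24 ≥ 16 — no move.
  11: 11 XOR 8 = 3 < 11 — winning move (to 3).
  2: 2 XOR 8 = 10 ≥ 2 — no move.
That gives 1 winning move.

1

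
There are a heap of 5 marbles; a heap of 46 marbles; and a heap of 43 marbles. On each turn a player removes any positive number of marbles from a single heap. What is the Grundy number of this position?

0

In binary:
  000101  (5)
  101110  (46)
  101011  (43)
  ------
  000000  (0)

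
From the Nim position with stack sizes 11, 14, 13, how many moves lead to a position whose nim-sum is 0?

Nim-sum: 11 ^ 14 ^ 13 = 8.
The overall nim-sum is X = 8. A stack of size p has a winning move iff p XOR X < p (reduce it to p XOR X).
  11: 11 XOR 8 = 3 < 11 — winning move (to 3).
  14: 14 XOR 8 = 6 < 14 — winning move (to 6).
  13: 13 XOR 8 = 5 < 13 — winning move (to 5).
That gives 3 winning moves.

3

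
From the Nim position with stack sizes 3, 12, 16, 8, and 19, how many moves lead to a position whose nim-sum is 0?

1

Nim-sum: 3 ⊕ 12 ⊕ 16 ⊕ 8 ⊕ 19 = 4.
The overall nim-sum is X = 4. A stack of size p has a winning move iff p XOR X < p (reduce it to p XOR X).
  3: 3 XOR 4 = 7 ≥ 3 — no move.
  12: 12 XOR 4 = 8 < 12 — winning move (to 8).
  16: 16 XOR 4 = 20 ≥ 16 — no move.
  8: 8 XOR 4 = 12 ≥ 8 — no move.
  19: 19 XOR 4 = 23 ≥ 19 — no move.
That gives 1 winning move.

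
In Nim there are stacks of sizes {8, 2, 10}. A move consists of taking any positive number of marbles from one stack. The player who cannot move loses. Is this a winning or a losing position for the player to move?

Bitwise XOR of the heap sizes:
  1000  (8)
  0010  (2)
  1010  (10)
  ----
  0000  (0)
The nim-sum is 0, so this is a P-position: the player to move is in a losing position under optimal play.

Losing position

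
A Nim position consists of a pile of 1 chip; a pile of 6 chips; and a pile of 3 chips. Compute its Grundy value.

4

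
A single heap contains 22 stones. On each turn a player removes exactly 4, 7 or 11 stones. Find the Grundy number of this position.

1

Build the Grundy sequence with g(k) = mex{g(k−s) : s ∈ {4, 7, 11}, s ≤ k}:
k:     0  1  2  3  4  5  6  7  8  9 10 11 12 13 14 15 16 17 18 19 20 21 22
g(k):  0  0  0  0  1  1  1  1  2  2  2  2  3  3  3  0  0  0  0  1  1  1  1
So g(22) = 1.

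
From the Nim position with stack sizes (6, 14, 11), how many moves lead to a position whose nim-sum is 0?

3

Compute the nim-sum pairwise:
6 ⊕ 14 = 8
8 ⊕ 11 = 3
The overall nim-sum is X = 3. A stack of size p has a winning move iff p XOR X < p (reduce it to p XOR X).
  6: 6 XOR 3 = 5 < 6 — winning move (to 5).
  14: 14 XOR 3 = 13 < 14 — winning move (to 13).
  11: 11 XOR 3 = 8 < 11 — winning move (to 8).
That gives 3 winning moves.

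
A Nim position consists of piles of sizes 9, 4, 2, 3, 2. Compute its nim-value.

Compute the nim-sum pairwise:
9 ⊕ 4 = 13
13 ⊕ 2 = 15
15 ⊕ 3 = 12
12 ⊕ 2 = 14

14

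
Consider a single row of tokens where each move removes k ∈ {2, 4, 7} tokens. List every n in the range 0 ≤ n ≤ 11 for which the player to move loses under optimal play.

0, 1, 6, 9

Compute g(0), g(1), … for moves {2, 4, 7}:
g(0) = mex{} = 0
g(1) = mex{} = 0
g(2) = mex{0} = 1
g(3) = mex{0} = 1
g(4) = mex{0,1} = 2
g(5) = mex{0,1} = 2
g(6) = mex{1,2} = 0
g(7) = mex{0,1,2} = 3
g(8) = mex{0,2} = 1
g(9) = mex{1,2,3} = 0
g(10) = mex{0,1} = 2
g(11) = mex{0,2,3} = 1
The P-positions (g = 0) in 0..11 are 0, 1, 6, 9.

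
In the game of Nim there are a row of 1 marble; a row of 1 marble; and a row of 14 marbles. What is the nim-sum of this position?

In binary:
  0001  (1)
  0001  (1)
  1110  (14)
  ----
  1110  (14)

14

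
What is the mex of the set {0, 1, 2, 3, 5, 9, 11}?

The values 0, 1, 2, 3 are all present; 4 is the first non-negative integer missing from the set.

4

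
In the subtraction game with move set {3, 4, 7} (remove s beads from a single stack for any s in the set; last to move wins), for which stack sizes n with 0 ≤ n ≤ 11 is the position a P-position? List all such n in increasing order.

Build the Grundy sequence with g(k) = mex{g(k−s) : s ∈ {3, 4, 7}, s ≤ k}:
g(0) = mex{} = 0
g(1) = mex{} = 0
g(2) = mex{} = 0
g(3) = mex{0} = 1
g(4) = mex{0} = 1
g(5) = mex{0} = 1
g(6) = mex{0,1} = 2
g(7) = mex{0,1} = 2
g(8) = mex{0,1} = 2
g(9) = mex{0,1,2} = 3
g(10) = mex{1,2} = 0
g(11) = mex{1,2} = 0
The P-positions (g = 0) in 0..11 are 0, 1, 2, 10, 11.

0, 1, 2, 10, 11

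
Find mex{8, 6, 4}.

0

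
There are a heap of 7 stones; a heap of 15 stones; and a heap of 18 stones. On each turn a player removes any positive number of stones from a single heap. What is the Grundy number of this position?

26

Compute the nim-sum pairwise:
7 XOR 15 = 8
8 XOR 18 = 26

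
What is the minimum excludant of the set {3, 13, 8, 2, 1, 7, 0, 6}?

4

The values 0, 1, 2, 3 are all present; 4 is the first non-negative integer missing from the set.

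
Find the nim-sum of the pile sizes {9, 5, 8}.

4

Bitwise XOR of the heap sizes:
  1001  (9)
  0101  (5)
  1000  (8)
  ----
  0100  (4)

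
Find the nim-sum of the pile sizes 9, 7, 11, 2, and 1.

6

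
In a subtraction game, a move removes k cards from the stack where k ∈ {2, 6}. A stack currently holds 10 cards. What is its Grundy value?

Build the Grundy sequence with g(k) = mex{g(k−s) : s ∈ {2, 6}, s ≤ k}:
g(0) = mex{} = 0
g(1) = mex{} = 0
g(2) = mex{0} = 1
g(3) = mex{0} = 1
g(4) = mex{1} = 0
g(5) = mex{1} = 0
g(6) = mex{0} = 1
g(7) = mex{0} = 1
g(8) = mex{1} = 0
g(9) = mex{1} = 0
g(10) = mex{0} = 1
So g(10) = 1.

1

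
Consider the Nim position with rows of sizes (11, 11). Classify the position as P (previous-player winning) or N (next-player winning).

Bitwise XOR of the heap sizes:
  1011  (11)
  1011  (11)
  ----
  0000  (0)
The nim-sum is 0, so this is a P-position: the player to move is in a losing position under optimal play.

P-position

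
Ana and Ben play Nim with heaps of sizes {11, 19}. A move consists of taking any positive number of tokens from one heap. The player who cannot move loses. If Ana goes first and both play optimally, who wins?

Ana wins

Nim-sum: 11 ⊕ 19 = 24.
The nim-sum is 24 ≠ 0, so this is an N-position: the player to move can win; Ana has a winning move.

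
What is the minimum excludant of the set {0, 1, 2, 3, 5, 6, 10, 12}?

The values 0, 1, 2, 3 are all present; 4 is the first non-negative integer missing from the set.

4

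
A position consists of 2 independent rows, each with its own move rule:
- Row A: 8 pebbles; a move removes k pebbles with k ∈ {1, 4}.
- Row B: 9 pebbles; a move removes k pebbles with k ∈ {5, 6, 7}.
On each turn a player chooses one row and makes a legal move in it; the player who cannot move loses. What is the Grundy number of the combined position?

0

Build the Grundy sequence for row A with g(k) = mex{g(k−s) : s ∈ {1, 4}, s ≤ k}:
k:     0  1  2  3  4  5  6  7  8
g(k):  0  1  0  1  2  0  1  0  1
So g(8) = 1.
Build the Grundy sequence for row B with g(k) = mex{g(k−s) : s ∈ {5, 6, 7}, s ≤ k}:
k:     0  1  2  3  4  5  6  7  8  9
g(k):  0  0  0  0  0  1  1  1  1  1
So g(9) = 1.
The value of a disjunctive sum is the nim-sum of the parts.
Combined value = 1 XOR 1 = 0.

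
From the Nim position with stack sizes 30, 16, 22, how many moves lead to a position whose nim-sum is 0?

Nim-sum: 30 ^ 16 ^ 22 = 24.
The overall nim-sum is X = 24. A stack of size p has a winning move iff p XOR X < p (reduce it to p XOR X).
  30: 30 XOR 24 = 6 < 30 — winning move (to 6).
  16: 16 XOR 24 = 8 < 16 — winning move (to 8).
  22: 22 XOR 24 = 14 < 22 — winning move (to 14).
That gives 3 winning moves.

3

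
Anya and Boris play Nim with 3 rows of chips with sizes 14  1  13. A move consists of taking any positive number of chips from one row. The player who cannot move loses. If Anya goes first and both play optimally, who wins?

Nim-sum: 14 ^ 1 ^ 13 = 2.
The nim-sum is 2 ≠ 0, so this is an N-position: the player to move can win; Anya has a winning move.

Anya wins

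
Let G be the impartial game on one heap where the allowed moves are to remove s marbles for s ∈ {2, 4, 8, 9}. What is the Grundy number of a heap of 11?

2

Compute g(0), g(1), … for moves {2, 4, 8, 9}:
k:     0  1  2  3  4  5  6  7  8  9 10 11
g(k):  0  0  1  1  2  2  0  0  1  1  2  2
So g(11) = 2.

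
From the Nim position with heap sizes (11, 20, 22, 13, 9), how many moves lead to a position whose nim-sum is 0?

3

Nim-sum: 11 ⊕ 20 ⊕ 22 ⊕ 13 ⊕ 9 = 13.
The overall nim-sum is X = 13. A heap of size p has a winning move iff p XOR X < p (reduce it to p XOR X).
  11: 11 XOR 13 = 6 < 11 — winning move (to 6).
  20: 20 XOR 13 = 25 ≥ 20 — no move.
  22: 22 XOR 13 = 27 ≥ 22 — no move.
  13: 13 XOR 13 = 0 < 13 — winning move (to 0).
  9: 9 XOR 13 = 4 < 9 — winning move (to 4).
That gives 3 winning moves.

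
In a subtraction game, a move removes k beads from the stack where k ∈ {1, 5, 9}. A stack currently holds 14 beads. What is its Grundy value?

0

Compute g(0), g(1), … for moves {1, 5, 9}:
g(0) = mex{} = 0
g(1) = mex{0} = 1
g(2) = mex{1} = 0
g(3) = mex{0} = 1
g(4) = mex{1} = 0
g(5) = mex{0} = 1
g(6) = mex{1} = 0
g(7) = mex{0} = 1
g(8) = mex{1} = 0
g(9) = mex{0} = 1
g(10) = mex{1} = 0
g(11) = mex{0} = 1
g(12) = mex{1} = 0
g(13) = mex{0} = 1
g(14) = mex{1} = 0
So g(14) = 0.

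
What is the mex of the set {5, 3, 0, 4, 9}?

0 is in the set but 1 is not, so the mex is 1.

1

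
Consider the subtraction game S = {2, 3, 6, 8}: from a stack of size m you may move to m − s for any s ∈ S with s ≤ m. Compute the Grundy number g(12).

1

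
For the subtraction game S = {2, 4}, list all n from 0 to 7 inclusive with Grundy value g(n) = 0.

0, 1, 6, 7

Compute g(0), g(1), … for moves {2, 4}:
g(0) = mex{} = 0
g(1) = mex{} = 0
g(2) = mex{0} = 1
g(3) = mex{0} = 1
g(4) = mex{0,1} = 2
g(5) = mex{0,1} = 2
g(6) = mex{1,2} = 0
g(7) = mex{1,2} = 0
The P-positions (g = 0) in 0..7 are 0, 1, 6, 7.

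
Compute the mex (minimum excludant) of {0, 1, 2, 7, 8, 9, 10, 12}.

The values 0, 1, 2 are all present; 3 is the first non-negative integer missing from the set.

3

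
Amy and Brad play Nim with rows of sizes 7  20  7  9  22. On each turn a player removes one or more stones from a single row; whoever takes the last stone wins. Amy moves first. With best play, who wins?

Amy wins

Nim-sum: 7 ^ 20 ^ 7 ^ 9 ^ 22 = 11.
The nim-sum is 11 ≠ 0, so this is an N-position: the player to move can win; Amy has a winning move.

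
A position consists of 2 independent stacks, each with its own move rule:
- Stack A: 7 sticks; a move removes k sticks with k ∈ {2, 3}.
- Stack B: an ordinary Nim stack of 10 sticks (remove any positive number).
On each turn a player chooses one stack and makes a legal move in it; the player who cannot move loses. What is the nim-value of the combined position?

11

For stack A, compute g(0), g(1), … with moves {2, 3}:
k:     0  1  2  3  4  5  6  7
g(k):  0  0  1  1  2  0  0  1
So g(7) = 1.
Stack B is a plain Nim stack of size 10, so its Grundy value is 10.
The value of a disjunctive sum is the nim-sum of the parts.
Combined value = 1 ⊕ 10 = 11.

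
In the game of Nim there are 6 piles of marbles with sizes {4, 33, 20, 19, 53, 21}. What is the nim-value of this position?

2

Nim-sum: 4 ^ 33 ^ 20 ^ 19 ^ 53 ^ 21 = 2.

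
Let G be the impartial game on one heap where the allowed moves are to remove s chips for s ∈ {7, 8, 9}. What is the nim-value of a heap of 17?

0

Grundy values for subtraction set {7, 8, 9}:
k:     0  1  2  3  4  5  6  7  8  9 10 11 12 13 14 15 16 17
g(k):  0  0  0  0  0  0  0  1  1  1  1  1  1  1  2  2  0  0
So g(17) = 0.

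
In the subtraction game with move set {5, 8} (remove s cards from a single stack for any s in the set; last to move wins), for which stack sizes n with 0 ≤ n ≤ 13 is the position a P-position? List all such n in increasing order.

Grundy values for subtraction set {5, 8}:
g(0) = mex{} = 0
g(1) = mex{} = 0
g(2) = mex{} = 0
g(3) = mex{} = 0
g(4) = mex{} = 0
g(5) = mex{0} = 1
g(6) = mex{0} = 1
g(7) = mex{0} = 1
g(8) = mex{0} = 1
g(9) = mex{0} = 1
g(10) = mex{0,1} = 2
g(11) = mex{0,1} = 2
g(12) = mex{0,1} = 2
g(13) = mex{1} = 0
The P-positions (g = 0) in 0..13 are 0, 1, 2, 3, 4, 13.

0, 1, 2, 3, 4, 13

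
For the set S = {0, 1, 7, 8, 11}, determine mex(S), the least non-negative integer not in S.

2

The values 0, 1 are all present; 2 is the first non-negative integer missing from the set.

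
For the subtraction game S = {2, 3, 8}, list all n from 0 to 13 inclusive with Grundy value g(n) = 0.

0, 1, 5, 6, 10, 11

Build the Grundy sequence with g(k) = mex{g(k−s) : s ∈ {2, 3, 8}, s ≤ k}:
g(0) = mex{} = 0
g(1) = mex{} = 0
g(2) = mex{0} = 1
g(3) = mex{0} = 1
g(4) = mex{0,1} = 2
g(5) = mex{1} = 0
g(6) = mex{1,2} = 0
g(7) = mex{0,2} = 1
g(8) = mex{0} = 1
g(9) = mex{0,1} = 2
g(10) = mex{1} = 0
g(11) = mex{1,2} = 0
g(12) = mex{0,2} = 1
g(13) = mex{0} = 1
The P-positions (g = 0) in 0..13 are 0, 1, 5, 6, 10, 11.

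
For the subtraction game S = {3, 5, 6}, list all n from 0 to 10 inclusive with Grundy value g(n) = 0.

Compute g(0), g(1), … for moves {3, 5, 6}:
k:     0  1  2  3  4  5  6  7  8  9 10
g(k):  0  0  0  1  1  1  2  2  2  0  0
The P-positions (g = 0) in 0..10 are 0, 1, 2, 9, 10.

0, 1, 2, 9, 10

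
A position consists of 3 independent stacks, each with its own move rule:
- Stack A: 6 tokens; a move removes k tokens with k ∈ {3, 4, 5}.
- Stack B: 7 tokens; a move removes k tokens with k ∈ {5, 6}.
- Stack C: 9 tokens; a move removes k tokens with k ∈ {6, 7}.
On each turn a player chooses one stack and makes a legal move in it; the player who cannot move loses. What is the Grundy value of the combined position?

Grundy values for stack A (subtraction set {3, 4, 5}):
k:     0  1  2  3  4  5  6
g(k):  0  0  0  1  1  1  2
So g(6) = 2.
For stack B, compute g(0), g(1), … with moves {5, 6}:
g(0) = mex{} = 0
g(1) = mex{} = 0
g(2) = mex{} = 0
g(3) = mex{} = 0
g(4) = mex{} = 0
g(5) = mex{0} = 1
g(6) = mex{0} = 1
g(7) = mex{0} = 1
So g(7) = 1.
Build the Grundy sequence for stack C with g(k) = mex{g(k−s) : s ∈ {6, 7}, s ≤ k}:
k:     0  1  2  3  4  5  6  7  8  9
g(k):  0  0  0  0  0  0  1  1  1  1
So g(9) = 1.
The value of a disjunctive sum is the nim-sum of the parts.
Combined value = 2 XOR 1 XOR 1 = 2.

2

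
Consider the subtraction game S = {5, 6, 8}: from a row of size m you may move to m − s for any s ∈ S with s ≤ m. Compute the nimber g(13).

Grundy values for subtraction set {5, 6, 8}:
k:     0  1  2  3  4  5  6  7  8  9 10 11 12 13
g(k):  0  0  0  0  0  1  1  1  1  1  2  2  2  0
So g(13) = 0.

0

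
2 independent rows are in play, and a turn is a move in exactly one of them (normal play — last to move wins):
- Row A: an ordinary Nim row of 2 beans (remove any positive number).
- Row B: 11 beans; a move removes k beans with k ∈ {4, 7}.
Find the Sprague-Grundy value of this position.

2

Row A is a plain Nim row of size 2, so its Grundy value is 2.
Grundy values for row B (subtraction set {4, 7}):
g(0) = mex{} = 0
g(1) = mex{} = 0
g(2) = mex{} = 0
g(3) = mex{} = 0
g(4) = mex{0} = 1
g(5) = mex{0} = 1
g(6) = mex{0} = 1
g(7) = mex{0} = 1
g(8) = mex{0,1} = 2
g(9) = mex{0,1} = 2
g(10) = mex{0,1} = 2
g(11) = mex{1} = 0
So g(11) = 0.
By the Sprague-Grundy theorem, the Grundy value of a sum of independent games is the XOR of the component values.
Combined value = 2 XOR 0 = 2.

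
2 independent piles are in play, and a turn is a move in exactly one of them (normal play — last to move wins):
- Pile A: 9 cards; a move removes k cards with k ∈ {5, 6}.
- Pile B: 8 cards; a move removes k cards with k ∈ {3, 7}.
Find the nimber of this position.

Grundy values for pile A (subtraction set {5, 6}):
g(0) = mex{} = 0
g(1) = mex{} = 0
g(2) = mex{} = 0
g(3) = mex{} = 0
g(4) = mex{} = 0
g(5) = mex{0} = 1
g(6) = mex{0} = 1
g(7) = mex{0} = 1
g(8) = mex{0} = 1
g(9) = mex{0} = 1
So g(9) = 1.
For pile B, compute g(0), g(1), … with moves {3, 7}:
g(0) = mex{} = 0
g(1) = mex{} = 0
g(2) = mex{} = 0
g(3) = mex{0} = 1
g(4) = mex{0} = 1
g(5) = mex{0} = 1
g(6) = mex{1} = 0
g(7) = mex{0,1} = 2
g(8) = mex{0,1} = 2
So g(8) = 2.
The value of a disjunctive sum is the nim-sum of the parts.
Combined value = 1 XOR 2 = 3.

3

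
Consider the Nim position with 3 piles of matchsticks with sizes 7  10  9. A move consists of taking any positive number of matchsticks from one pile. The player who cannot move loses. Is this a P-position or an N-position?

Nim-sum: 7 ^ 10 ^ 9 = 4.
The nim-sum is 4 ≠ 0, so this is an N-position: the player to move can win.

N-position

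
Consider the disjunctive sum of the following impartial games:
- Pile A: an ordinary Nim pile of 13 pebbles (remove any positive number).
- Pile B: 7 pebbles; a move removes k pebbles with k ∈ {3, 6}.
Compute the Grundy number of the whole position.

15

Pile A is a plain Nim pile of size 13, so its Grundy value is 13.
Grundy values for pile B (subtraction set {3, 6}):
g(0) = mex{} = 0
g(1) = mex{} = 0
g(2) = mex{} = 0
g(3) = mex{0} = 1
g(4) = mex{0} = 1
g(5) = mex{0} = 1
g(6) = mex{0,1} = 2
g(7) = mex{0,1} = 2
So g(7) = 2.
The value of a disjunctive sum is the nim-sum of the parts.
Combined value = 13 XOR 2 = 15.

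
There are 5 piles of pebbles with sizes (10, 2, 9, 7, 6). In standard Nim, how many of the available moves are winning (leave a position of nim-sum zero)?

0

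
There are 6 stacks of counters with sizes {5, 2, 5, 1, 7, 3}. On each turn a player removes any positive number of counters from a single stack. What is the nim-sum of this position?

Write each in binary and XOR column by column:
  101  (5)
  010  (2)
  101  (5)
  001  (1)
  111  (7)
  011  (3)
  ---
  111  (7)

7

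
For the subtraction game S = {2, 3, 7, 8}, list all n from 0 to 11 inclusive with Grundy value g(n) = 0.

0, 1, 5, 6, 10, 11

Compute g(0), g(1), … for moves {2, 3, 7, 8}:
k:     0  1  2  3  4  5  6  7  8  9 10 11
g(k):  0  0  1  1  2  0  0  1  1  2  0  0
The P-positions (g = 0) in 0..11 are 0, 1, 5, 6, 10, 11.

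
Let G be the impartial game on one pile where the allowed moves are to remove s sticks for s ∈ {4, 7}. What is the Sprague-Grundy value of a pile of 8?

Grundy values for subtraction set {4, 7}:
k:     0  1  2  3  4  5  6  7  8
g(k):  0  0  0  0  1  1  1  1  2
So g(8) = 2.

2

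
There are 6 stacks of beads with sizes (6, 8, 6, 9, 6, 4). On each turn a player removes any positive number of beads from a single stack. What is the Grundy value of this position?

3

Nim-sum: 6 ^ 8 ^ 6 ^ 9 ^ 6 ^ 4 = 3.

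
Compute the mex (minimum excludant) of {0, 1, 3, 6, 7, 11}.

2

The values 0, 1 are all present; 2 is the first non-negative integer missing from the set.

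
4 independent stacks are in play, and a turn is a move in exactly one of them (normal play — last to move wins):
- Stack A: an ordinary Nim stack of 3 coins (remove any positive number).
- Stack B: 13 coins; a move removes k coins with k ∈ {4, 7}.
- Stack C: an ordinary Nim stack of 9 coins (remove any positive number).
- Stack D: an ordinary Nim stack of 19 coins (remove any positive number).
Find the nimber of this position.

25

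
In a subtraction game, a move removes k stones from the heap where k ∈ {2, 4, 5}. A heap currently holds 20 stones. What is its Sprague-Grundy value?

3

Build the Grundy sequence with g(k) = mex{g(k−s) : s ∈ {2, 4, 5}, s ≤ k}:
k:     0  1  2  3  4  5  6  7  8  9 10 11 12 13 14 15 16 17 18 19 20
g(k):  0  0  1  1  2  2  3  0  0  1  1  2  2  3  0  0  1  1  2  2  3
So g(20) = 3.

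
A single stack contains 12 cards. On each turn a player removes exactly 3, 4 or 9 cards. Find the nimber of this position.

Compute g(0), g(1), … for moves {3, 4, 9}:
g(0) = mex{} = 0
g(1) = mex{} = 0
g(2) = mex{} = 0
g(3) = mex{0} = 1
g(4) = mex{0} = 1
g(5) = mex{0} = 1
g(6) = mex{0,1} = 2
g(7) = mex{1} = 0
g(8) = mex{1} = 0
g(9) = mex{0,1,2} = 3
g(10) = mex{0,2} = 1
g(11) = mex{0} = 1
g(12) = mex{0,1,3} = 2
So g(12) = 2.

2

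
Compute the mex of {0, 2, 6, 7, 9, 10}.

0 is in the set but 1 is not, so the mex is 1.

1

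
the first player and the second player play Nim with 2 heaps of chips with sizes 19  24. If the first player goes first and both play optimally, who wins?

the first player wins

Nim-sum: 19 ^ 24 = 11.
The nim-sum is 11 ≠ 0, so this is an N-position: the player to move can win; the first player has a winning move.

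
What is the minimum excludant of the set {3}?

0 is not in the set, so the mex is 0.

0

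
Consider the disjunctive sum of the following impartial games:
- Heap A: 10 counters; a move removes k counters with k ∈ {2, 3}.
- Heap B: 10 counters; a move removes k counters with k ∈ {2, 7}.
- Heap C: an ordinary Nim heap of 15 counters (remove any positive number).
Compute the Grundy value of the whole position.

For heap A, compute g(0), g(1), … with moves {2, 3}:
g(0) = mex{} = 0
g(1) = mex{} = 0
g(2) = mex{0} = 1
g(3) = mex{0} = 1
g(4) = mex{0,1} = 2
g(5) = mex{1} = 0
g(6) = mex{1,2} = 0
g(7) = mex{0,2} = 1
g(8) = mex{0} = 1
g(9) = mex{0,1} = 2
g(10) = mex{1} = 0
So g(10) = 0.
Build the Grundy sequence for heap B with g(k) = mex{g(k−s) : s ∈ {2, 7}, s ≤ k}:
g(0) = mex{} = 0
g(1) = mex{} = 0
g(2) = mex{0} = 1
g(3) = mex{0} = 1
g(4) = mex{1} = 0
g(5) = mex{1} = 0
g(6) = mex{0} = 1
g(7) = mex{0} = 1
g(8) = mex{0,1} = 2
g(9) = mex{1} = 0
g(10) = mex{1,2} = 0
So g(10) = 0.
Heap C is a plain Nim heap of size 15, so its Grundy value is 15.
The value of a disjunctive sum is the nim-sum of the parts.
Combined value = 0 ⊕ 0 ⊕ 15 = 15.

15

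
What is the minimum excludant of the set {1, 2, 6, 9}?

0 is not in the set, so the mex is 0.

0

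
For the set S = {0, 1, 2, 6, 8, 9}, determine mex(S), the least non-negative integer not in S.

3

The values 0, 1, 2 are all present; 3 is the first non-negative integer missing from the set.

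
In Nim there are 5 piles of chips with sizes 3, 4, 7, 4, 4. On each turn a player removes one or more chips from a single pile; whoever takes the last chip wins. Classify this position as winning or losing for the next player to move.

Losing position

Nim-sum: 3 XOR 4 XOR 7 XOR 4 XOR 4 = 0.
The nim-sum is 0, so this is a P-position: the player to move is in a losing position under optimal play.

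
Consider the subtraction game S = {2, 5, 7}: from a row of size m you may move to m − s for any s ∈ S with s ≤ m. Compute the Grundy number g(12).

1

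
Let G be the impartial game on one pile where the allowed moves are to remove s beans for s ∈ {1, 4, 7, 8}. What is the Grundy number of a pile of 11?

Grundy values for subtraction set {1, 4, 7, 8}:
k:     0  1  2  3  4  5  6  7  8  9 10 11
g(k):  0  1  0  1  2  0  1  2  3  2  3  0
So g(11) = 0.

0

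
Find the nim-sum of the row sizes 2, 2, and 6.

Bitwise XOR of the heap sizes:
  010  (2)
  010  (2)
  110  (6)
  ---
  110  (6)

6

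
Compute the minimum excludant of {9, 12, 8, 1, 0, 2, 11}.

The values 0, 1, 2 are all present; 3 is the first non-negative integer missing from the set.

3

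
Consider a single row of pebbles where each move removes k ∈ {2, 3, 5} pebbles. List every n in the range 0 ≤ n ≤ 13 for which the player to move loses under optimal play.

0, 1, 7, 8

Compute g(0), g(1), … for moves {2, 3, 5}:
g(0) = mex{} = 0
g(1) = mex{} = 0
g(2) = mex{0} = 1
g(3) = mex{0} = 1
g(4) = mex{0,1} = 2
g(5) = mex{0,1} = 2
g(6) = mex{0,1,2} = 3
g(7) = mex{1,2} = 0
g(8) = mex{1,2,3} = 0
g(9) = mex{0,2,3} = 1
g(10) = mex{0,2} = 1
g(11) = mex{0,1,3} = 2
g(12) = mex{0,1} = 2
g(13) = mex{0,1,2} = 3
The P-positions (g = 0) in 0..13 are 0, 1, 7, 8.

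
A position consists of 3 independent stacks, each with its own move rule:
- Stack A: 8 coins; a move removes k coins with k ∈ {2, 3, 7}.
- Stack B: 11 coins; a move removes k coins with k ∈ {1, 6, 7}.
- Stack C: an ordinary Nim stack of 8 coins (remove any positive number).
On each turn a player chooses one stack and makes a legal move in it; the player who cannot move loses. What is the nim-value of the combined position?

For stack A, compute g(0), g(1), … with moves {2, 3, 7}:
k:     0  1  2  3  4  5  6  7  8
g(k):  0  0  1  1  2  0  0  1  1
So g(8) = 1.
For stack B, compute g(0), g(1), … with moves {1, 6, 7}:
g(0) = mex{} = 0
g(1) = mex{0} = 1
g(2) = mex{1} = 0
g(3) = mex{0} = 1
g(4) = mex{1} = 0
g(5) = mex{0} = 1
g(6) = mex{0,1} = 2
g(7) = mex{0,1,2} = 3
g(8) = mex{0,1,3} = 2
g(9) = mex{0,1,2} = 3
g(10) = mex{0,1,3} = 2
g(11) = mex{0,1,2} = 3
So g(11) = 3.
Stack C is a plain Nim stack of size 8, so its Grundy value is 8.
By the Sprague-Grundy theorem, the Grundy value of a sum of independent games is the XOR of the component values.
Combined value = 1 ⊕ 3 ⊕ 8 = 10.

10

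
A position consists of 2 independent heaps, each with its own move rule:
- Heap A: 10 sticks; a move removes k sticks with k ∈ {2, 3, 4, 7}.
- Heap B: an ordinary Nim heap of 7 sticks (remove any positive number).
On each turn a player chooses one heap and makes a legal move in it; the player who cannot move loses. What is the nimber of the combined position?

Build the Grundy sequence for heap A with g(k) = mex{g(k−s) : s ∈ {2, 3, 4, 7}, s ≤ k}:
g(0) = mex{} = 0
g(1) = mex{} = 0
g(2) = mex{0} = 1
g(3) = mex{0} = 1
g(4) = mex{0,1} = 2
g(5) = mex{0,1} = 2
g(6) = mex{1,2} = 0
g(7) = mex{0,1,2} = 3
g(8) = mex{0,2} = 1
g(9) = mex{0,1,2,3} = 4
g(10) = mex{0,1,3} = 2
So g(10) = 2.
Heap B is a plain Nim heap of size 7, so its Grundy value is 7.
By the Sprague-Grundy theorem, the Grundy value of a sum of independent games is the XOR of the component values.
Combined value = 2 ⊕ 7 = 5.

5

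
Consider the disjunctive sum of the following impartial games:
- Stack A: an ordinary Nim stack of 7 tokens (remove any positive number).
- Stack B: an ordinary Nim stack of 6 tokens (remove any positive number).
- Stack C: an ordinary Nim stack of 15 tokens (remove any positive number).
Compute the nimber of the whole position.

14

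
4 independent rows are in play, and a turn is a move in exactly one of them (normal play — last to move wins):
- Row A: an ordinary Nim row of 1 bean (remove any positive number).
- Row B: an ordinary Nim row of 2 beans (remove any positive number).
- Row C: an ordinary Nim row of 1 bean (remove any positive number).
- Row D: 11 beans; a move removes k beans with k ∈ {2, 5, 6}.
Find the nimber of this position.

2

Row A is a plain Nim row of size 1, so its Grundy value is 1.
Row B is a plain Nim row of size 2, so its Grundy value is 2.
Row C is a plain Nim row of size 1, so its Grundy value is 1.
For row D, compute g(0), g(1), … with moves {2, 5, 6}:
g(0) = mex{} = 0
g(1) = mex{} = 0
g(2) = mex{0} = 1
g(3) = mex{0} = 1
g(4) = mex{1} = 0
g(5) = mex{0,1} = 2
g(6) = mex{0} = 1
g(7) = mex{0,1,2} = 3
g(8) = mex{1} = 0
g(9) = mex{0,1,3} = 2
g(10) = mex{0,2} = 1
g(11) = mex{1,2} = 0
So g(11) = 0.
By the Sprague-Grundy theorem, the Grundy value of a sum of independent games is the XOR of the component values.
Combined value = 1 ⊕ 2 ⊕ 1 ⊕ 0 = 2.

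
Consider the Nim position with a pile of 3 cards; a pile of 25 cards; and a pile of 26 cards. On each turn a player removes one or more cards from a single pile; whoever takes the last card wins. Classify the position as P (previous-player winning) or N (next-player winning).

Compute the nim-sum pairwise:
3 XOR 25 = 26
26 XOR 26 = 0
The nim-sum is 0, so this is a P-position: the player to move is in a losing position under optimal play.

P-position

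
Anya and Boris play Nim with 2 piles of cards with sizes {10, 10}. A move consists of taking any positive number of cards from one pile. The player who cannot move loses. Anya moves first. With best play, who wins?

Boris wins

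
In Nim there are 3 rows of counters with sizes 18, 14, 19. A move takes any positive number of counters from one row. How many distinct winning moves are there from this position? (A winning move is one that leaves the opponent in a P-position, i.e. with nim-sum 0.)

Compute the nim-sum pairwise:
18 ^ 14 = 28
28 ^ 19 = 15
The overall nim-sum is X = 15. A row of size p has a winning move iff p XOR X < p (reduce it to p XOR X).
  18: 18 XOR 15 = 29 ≥ 18 — no move.
  14: 14 XOR 15 = 1 < 14 — winning move (to 1).
  19: 19 XOR 15 = 28 ≥ 19 — no move.
That gives 1 winning move.

1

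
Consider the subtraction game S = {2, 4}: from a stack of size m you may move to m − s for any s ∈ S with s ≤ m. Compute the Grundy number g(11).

2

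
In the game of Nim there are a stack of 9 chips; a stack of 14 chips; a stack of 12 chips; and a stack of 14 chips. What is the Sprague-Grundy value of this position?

5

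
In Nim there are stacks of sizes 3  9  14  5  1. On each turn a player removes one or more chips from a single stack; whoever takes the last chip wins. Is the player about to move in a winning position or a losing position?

Losing position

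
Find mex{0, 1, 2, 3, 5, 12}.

The values 0, 1, 2, 3 are all present; 4 is the first non-negative integer missing from the set.

4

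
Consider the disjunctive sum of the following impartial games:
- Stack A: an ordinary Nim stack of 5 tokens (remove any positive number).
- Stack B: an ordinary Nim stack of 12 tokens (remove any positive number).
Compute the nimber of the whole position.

9

Stack A is a plain Nim stack of size 5, so its Grundy value is 5.
Stack B is a plain Nim stack of size 12, so its Grundy value is 12.
The value of a disjunctive sum is the nim-sum of the parts.
Combined value = 5 XOR 12 = 9.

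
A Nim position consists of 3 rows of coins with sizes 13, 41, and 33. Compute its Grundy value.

Compute the nim-sum pairwise:
13 XOR 41 = 36
36 XOR 33 = 5

5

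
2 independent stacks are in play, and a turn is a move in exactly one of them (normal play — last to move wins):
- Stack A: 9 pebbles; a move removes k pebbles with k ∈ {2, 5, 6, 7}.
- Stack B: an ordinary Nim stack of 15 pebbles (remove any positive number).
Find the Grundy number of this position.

For stack A, compute g(0), g(1), … with moves {2, 5, 6, 7}:
g(0) = mex{} = 0
g(1) = mex{} = 0
g(2) = mex{0} = 1
g(3) = mex{0} = 1
g(4) = mex{1} = 0
g(5) = mex{0,1} = 2
g(6) = mex{0} = 1
g(7) = mex{0,1,2} = 3
g(8) = mex{0,1} = 2
g(9) = mex{0,1,3} = 2
So g(9) = 2.
Stack B is a plain Nim stack of size 15, so its Grundy value is 15.
The value of a disjunctive sum is the nim-sum of the parts.
Combined value = 2 XOR 15 = 13.

13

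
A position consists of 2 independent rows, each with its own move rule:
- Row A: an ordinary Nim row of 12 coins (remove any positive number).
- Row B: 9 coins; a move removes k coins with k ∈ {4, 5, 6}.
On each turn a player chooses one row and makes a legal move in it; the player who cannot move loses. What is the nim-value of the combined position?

14

Row A is a plain Nim row of size 12, so its Grundy value is 12.
For row B, compute g(0), g(1), … with moves {4, 5, 6}:
k:     0  1  2  3  4  5  6  7  8  9
g(k):  0  0  0  0  1  1  1  1  2  2
So g(9) = 2.
The value of a disjunctive sum is the nim-sum of the parts.
Combined value = 12 XOR 2 = 14.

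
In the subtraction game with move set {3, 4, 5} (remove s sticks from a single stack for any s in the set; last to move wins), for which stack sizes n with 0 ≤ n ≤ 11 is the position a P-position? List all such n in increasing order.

0, 1, 2, 8, 9, 10

Grundy values for subtraction set {3, 4, 5}:
g(0) = mex{} = 0
g(1) = mex{} = 0
g(2) = mex{} = 0
g(3) = mex{0} = 1
g(4) = mex{0} = 1
g(5) = mex{0} = 1
g(6) = mex{0,1} = 2
g(7) = mex{0,1} = 2
g(8) = mex{1} = 0
g(9) = mex{1,2} = 0
g(10) = mex{1,2} = 0
g(11) = mex{0,2} = 1
The P-positions (g = 0) in 0..11 are 0, 1, 2, 8, 9, 10.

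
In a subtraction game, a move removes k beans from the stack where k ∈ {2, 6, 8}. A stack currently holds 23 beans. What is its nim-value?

2

Compute g(0), g(1), … for moves {2, 6, 8}:
k:     0  1  2  3  4  5  6  7  8  9 10 11 12 13 14 15 16 17 18 19 20 21 22 23
g(k):  0  0  1  1  0  0  1  1  2  2  3  3  2  2  0  0  1  1  0  0  1  1  2  2
So g(23) = 2.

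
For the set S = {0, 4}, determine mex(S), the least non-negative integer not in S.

1

0 is in the set but 1 is not, so the mex is 1.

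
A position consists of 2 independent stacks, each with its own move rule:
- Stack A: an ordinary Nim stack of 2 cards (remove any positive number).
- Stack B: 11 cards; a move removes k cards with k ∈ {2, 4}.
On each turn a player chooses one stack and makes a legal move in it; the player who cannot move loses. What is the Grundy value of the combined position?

0

Stack A is a plain Nim stack of size 2, so its Grundy value is 2.
Grundy values for stack B (subtraction set {2, 4}):
g(0) = mex{} = 0
g(1) = mex{} = 0
g(2) = mex{0} = 1
g(3) = mex{0} = 1
g(4) = mex{0,1} = 2
g(5) = mex{0,1} = 2
g(6) = mex{1,2} = 0
g(7) = mex{1,2} = 0
g(8) = mex{0,2} = 1
g(9) = mex{0,2} = 1
g(10) = mex{0,1} = 2
g(11) = mex{0,1} = 2
So g(11) = 2.
The value of a disjunctive sum is the nim-sum of the parts.
Combined value = 2 ⊕ 2 = 0.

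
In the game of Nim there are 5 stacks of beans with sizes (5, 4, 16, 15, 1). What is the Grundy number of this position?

Nim-sum: 5 ^ 4 ^ 16 ^ 15 ^ 1 = 31.

31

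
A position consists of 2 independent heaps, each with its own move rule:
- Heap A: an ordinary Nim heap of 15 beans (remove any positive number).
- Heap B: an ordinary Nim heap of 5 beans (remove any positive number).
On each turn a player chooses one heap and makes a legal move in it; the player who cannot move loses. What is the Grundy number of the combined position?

10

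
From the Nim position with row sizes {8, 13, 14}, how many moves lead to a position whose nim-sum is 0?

3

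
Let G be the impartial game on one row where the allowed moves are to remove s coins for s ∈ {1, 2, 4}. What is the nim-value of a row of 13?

1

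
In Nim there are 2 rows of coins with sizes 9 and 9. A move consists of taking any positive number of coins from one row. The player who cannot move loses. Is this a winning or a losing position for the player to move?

Losing position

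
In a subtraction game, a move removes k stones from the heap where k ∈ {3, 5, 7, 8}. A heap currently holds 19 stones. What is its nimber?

Grundy values for subtraction set {3, 5, 7, 8}:
k:     0  1  2  3  4  5  6  7  8  9 10 11 12 13 14 15 16 17 18 19
g(k):  0  0  0  1  1  1  2  2  2  3  3  0  0  0  1  1  1  2  2  2
So g(19) = 2.

2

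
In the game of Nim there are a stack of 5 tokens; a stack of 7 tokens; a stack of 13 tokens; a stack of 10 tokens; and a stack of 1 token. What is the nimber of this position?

4

Compute the nim-sum pairwise:
5 ⊕ 7 = 2
2 ⊕ 13 = 15
15 ⊕ 10 = 5
5 ⊕ 1 = 4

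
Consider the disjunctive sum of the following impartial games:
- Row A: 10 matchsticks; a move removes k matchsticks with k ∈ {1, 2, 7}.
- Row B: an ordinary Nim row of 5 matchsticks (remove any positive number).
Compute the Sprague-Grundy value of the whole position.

Build the Grundy sequence for row A with g(k) = mex{g(k−s) : s ∈ {1, 2, 7}, s ≤ k}:
g(0) = mex{} = 0
g(1) = mex{0} = 1
g(2) = mex{0,1} = 2
g(3) = mex{1,2} = 0
g(4) = mex{0,2} = 1
g(5) = mex{0,1} = 2
g(6) = mex{1,2} = 0
g(7) = mex{0,2} = 1
g(8) = mex{0,1} = 2
g(9) = mex{1,2} = 0
g(10) = mex{0,2} = 1
So g(10) = 1.
Row B is a plain Nim row of size 5, so its Grundy value is 5.
The value of a disjunctive sum is the nim-sum of the parts.
Combined value = 1 ⊕ 5 = 4.

4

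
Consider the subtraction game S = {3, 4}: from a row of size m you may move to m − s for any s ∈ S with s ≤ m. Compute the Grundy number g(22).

0

Grundy values for subtraction set {3, 4}:
k:     0  1  2  3  4  5  6  7  8  9 10 11 12 13 14 15 16 17 18 19 20 21 22
g(k):  0  0  0  1  1  1  2  0  0  0  1  1  1  2  0  0  0  1  1  1  2  0  0
So g(22) = 0.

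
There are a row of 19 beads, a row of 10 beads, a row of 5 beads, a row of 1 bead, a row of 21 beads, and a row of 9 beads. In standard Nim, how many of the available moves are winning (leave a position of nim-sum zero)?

Write each in binary and XOR column by column:
  10011  (19)
  01010  (10)
  00101  (5)
  00001  (1)
  10101  (21)
  01001  (9)
  -----
  00001  (1)
The overall nim-sum is X = 1. A row of size p has a winning move iff p XOR X < p (reduce it to p XOR X).
  19: 19 XOR 1 = 18 < 19 — winning move (to 18).
  10: 10 XOR 1 = 11 ≥ 10 — no move.
  5: 5 XOR 1 = 4 < 5 — winning move (to 4).
  1: 1 XOR 1 = 0 < 1 — winning move (to 0).
  21: 21 XOR 1 = 20 < 21 — winning move (to 20).
  9: 9 XOR 1 = 8 < 9 — winning move (to 8).
That gives 5 winning moves.

5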